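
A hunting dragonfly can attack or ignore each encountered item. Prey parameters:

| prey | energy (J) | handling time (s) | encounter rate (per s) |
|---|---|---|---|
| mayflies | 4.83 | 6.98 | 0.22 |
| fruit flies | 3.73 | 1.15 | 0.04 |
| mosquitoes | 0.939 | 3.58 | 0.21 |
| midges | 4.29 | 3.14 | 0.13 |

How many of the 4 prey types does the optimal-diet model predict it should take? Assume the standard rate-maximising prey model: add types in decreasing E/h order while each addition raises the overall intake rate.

3

Profitabilities (E/h, J/s): fruit flies 3.24, midges 1.37, mayflies 0.692, mosquitoes 0.262. Add prey in this order while the next type's profitability exceeds the intake rate on those already taken.
Rate on top 1: 0.1426. midges: 1.37 > 0.1426 → include.
Rate on top 2: 0.4861. mayflies: 0.692 > 0.4861 → include.
Rate on top 3: 0.5918. mosquitoes: 0.262 < 0.5918 → exclude; stop.
Optimal diet: fruit flies, midges, mayflies — 3 of 4 types.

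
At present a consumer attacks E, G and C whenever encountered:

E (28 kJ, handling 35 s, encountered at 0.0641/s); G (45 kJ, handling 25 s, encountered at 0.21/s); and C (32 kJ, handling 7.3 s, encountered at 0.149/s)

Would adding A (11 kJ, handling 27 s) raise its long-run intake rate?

Current rate: (0.0641×28 + 0.21×45 + 0.149×32)/(1 + 0.0641×35 + 0.21×25 + 0.149×7.3) = 1.671 kJ/s.
A: E/h = 11/27 = 0.4074 kJ/s.
Since 0.4074 < R, time spent handling A is better spent searching.

No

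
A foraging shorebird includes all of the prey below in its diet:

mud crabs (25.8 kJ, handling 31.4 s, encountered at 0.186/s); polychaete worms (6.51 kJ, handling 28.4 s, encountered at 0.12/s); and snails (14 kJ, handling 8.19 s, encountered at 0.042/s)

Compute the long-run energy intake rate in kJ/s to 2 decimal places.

Energy encountered per unit search time: 0.186×25.8 + 0.12×6.51 + 0.042×14 = 6.168 kJ/s.
Handling time per unit search time: 0.186×31.4 + 0.12×28.4 + 0.042×8.19 = 9.592.
Rate = 6.168/(1 + 9.592) = 0.5823 kJ/s.

0.58 kJ/s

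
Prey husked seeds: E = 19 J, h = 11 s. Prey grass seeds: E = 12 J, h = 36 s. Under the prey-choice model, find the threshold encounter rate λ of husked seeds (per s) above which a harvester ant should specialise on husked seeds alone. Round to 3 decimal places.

Drop grass seeds once their profitability E₂/h₂ falls below the rate achievable on husked seeds alone: E₂/h₂ = λE₁/(1 + λh₁).
Solve for λ: λE₁h₂ = E₂(1 + λh₁) → λ(E₁h₂ − E₂h₁) = E₂ → λ = E₂/(E₁h₂ − E₂h₁).
λ = 12/(19×36 − 12×11) = 12/552 = 0.02174 per s.

0.022 per s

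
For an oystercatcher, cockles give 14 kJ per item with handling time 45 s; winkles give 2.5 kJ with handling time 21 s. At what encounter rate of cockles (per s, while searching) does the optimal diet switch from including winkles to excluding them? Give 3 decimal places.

The zero-one rule: include winkles iff E₂/h₂ > λE₁/(1+λh₁). Equality gives the switch point.
λE₁h₂ = E₂ + λE₂h₁ ⇒ λ = E₂/(E₁h₂ − E₂h₁) = 2.5/(294 − 112.5) = 0.01377 per s.

0.014 per s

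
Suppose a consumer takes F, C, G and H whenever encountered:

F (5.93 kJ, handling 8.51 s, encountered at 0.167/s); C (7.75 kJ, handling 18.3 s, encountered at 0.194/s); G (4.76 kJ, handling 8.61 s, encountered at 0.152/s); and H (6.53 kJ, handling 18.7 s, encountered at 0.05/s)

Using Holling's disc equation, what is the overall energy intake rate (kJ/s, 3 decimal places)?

0.431 kJ/s

R = Σλ_iE_i / (1 + Σλ_ih_i)
Numerator: 0.167×5.93 + 0.194×7.75 + 0.152×4.76 + 0.05×6.53 = 3.544
Denominator: 1 + 0.167×8.51 + 0.194×18.3 + 0.152×8.61 + 0.05×18.7 = 8.215
R = 3.544/8.215 = 0.4314 kJ/s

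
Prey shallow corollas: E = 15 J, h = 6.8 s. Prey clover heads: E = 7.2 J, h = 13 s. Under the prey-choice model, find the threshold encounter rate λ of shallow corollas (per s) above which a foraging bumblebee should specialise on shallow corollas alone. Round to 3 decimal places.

0.049 per s

Drop clover heads once their profitability E₂/h₂ falls below the rate achievable on shallow corollas alone: E₂/h₂ = λE₁/(1 + λh₁).
Solve for λ: λE₁h₂ = E₂(1 + λh₁) → λ(E₁h₂ − E₂h₁) = E₂ → λ = E₂/(E₁h₂ − E₂h₁).
λ = 7.2/(15×13 − 7.2×6.8) = 7.2/146 = 0.0493 per s.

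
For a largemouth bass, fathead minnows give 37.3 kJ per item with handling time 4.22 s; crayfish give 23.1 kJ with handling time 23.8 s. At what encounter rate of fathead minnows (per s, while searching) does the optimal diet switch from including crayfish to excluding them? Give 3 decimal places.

The zero-one rule: include crayfish iff E₂/h₂ > λE₁/(1+λh₁). Equality gives the switch point.
λE₁h₂ = E₂ + λE₂h₁ ⇒ λ = E₂/(E₁h₂ − E₂h₁) = 23.1/(887.7 − 97.48) = 0.02923 per s.

0.029 per s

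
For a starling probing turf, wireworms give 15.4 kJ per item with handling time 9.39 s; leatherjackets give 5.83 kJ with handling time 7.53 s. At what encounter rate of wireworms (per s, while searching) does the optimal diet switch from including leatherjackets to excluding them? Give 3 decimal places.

0.095 per s

Drop leatherjackets once their profitability E₂/h₂ falls below the rate achievable on wireworms alone: E₂/h₂ = λE₁/(1 + λh₁).
Solve for λ: λE₁h₂ = E₂(1 + λh₁) → λ(E₁h₂ − E₂h₁) = E₂ → λ = E₂/(E₁h₂ − E₂h₁).
λ = 5.83/(15.4×7.53 − 5.83×9.39) = 5.83/61.22 = 0.09523 per s.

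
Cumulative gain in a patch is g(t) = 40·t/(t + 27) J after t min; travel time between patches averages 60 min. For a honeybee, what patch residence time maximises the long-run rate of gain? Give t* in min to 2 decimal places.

By the marginal value theorem, leave when the instantaneous gain rate g'(t) equals the habitat-wide average g(t)/(T + t).
g'(t) = 40·27/(t + 27)². Setting 40·27/(t+27)² = 40t/[(t+27)(60+t)] gives 27(60+t) = t(t+27), so t² = 27×60 = 1620.
t* = √1620 = 40.25 min.

40.25 min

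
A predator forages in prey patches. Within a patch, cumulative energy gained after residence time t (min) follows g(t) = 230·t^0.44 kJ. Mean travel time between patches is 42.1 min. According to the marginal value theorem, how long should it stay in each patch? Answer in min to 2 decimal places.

Optimal t* satisfies g'(t*) = g(t*)/(T + t*).
g'(t) = 0.44·230·t^-0.56. Setting 0.44·230·t^-0.56 = 230·t^0.44/(42.1+t) gives 0.44(42.1+t) = t, so 0.56·t = 0.44×42.1.
t* = 0.44×42.1/0.56 = 33.08 min.

33.08 min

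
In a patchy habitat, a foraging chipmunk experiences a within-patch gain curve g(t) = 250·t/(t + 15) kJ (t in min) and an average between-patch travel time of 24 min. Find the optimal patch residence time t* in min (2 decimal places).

18.97 min

By the marginal value theorem, leave when the instantaneous gain rate g'(t) equals the habitat-wide average g(t)/(T + t).
g'(t) = 250·15/(t + 15)². Setting 250·15/(t+15)² = 250t/[(t+15)(24+t)] gives 15(24+t) = t(t+15), so t² = 15×24 = 360.
t* = √360 = 18.97 min.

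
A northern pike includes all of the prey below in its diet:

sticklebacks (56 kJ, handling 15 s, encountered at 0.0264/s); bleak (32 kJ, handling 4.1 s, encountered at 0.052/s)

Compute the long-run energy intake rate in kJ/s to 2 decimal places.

1.95 kJ/s

R = Σλ_iE_i / (1 + Σλ_ih_i)
Numerator: 0.0264×56 + 0.052×32 = 3.142
Denominator: 1 + 0.0264×15 + 0.052×4.1 = 1.609
R = 3.142/1.609 = 1.953 kJ/s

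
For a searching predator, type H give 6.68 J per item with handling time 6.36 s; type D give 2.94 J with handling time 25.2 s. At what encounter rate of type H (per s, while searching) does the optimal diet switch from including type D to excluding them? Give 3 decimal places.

The zero-one rule: include type D iff E₂/h₂ > λE₁/(1+λh₁). Equality gives the switch point.
λE₁h₂ = E₂ + λE₂h₁ ⇒ λ = E₂/(E₁h₂ − E₂h₁) = 2.94/(168.3 − 18.7) = 0.01965 per s.

0.020 per s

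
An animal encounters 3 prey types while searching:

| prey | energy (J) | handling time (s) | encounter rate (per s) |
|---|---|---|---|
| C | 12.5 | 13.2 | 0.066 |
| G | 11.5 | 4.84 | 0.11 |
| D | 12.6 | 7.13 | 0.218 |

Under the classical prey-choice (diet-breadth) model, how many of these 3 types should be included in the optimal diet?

Rank by E/h (J/s): G 2.38, D 1.77, C 0.947. Include each in turn until the next type's E/h falls below the running intake rate.
Rate on top 1: 0.8255. D: 1.77 > 0.8255 → include.
Rate on top 2: 1.3. C: 0.947 < 1.3 → exclude; stop.
Optimal diet: G, D — 2 of 3 types.

2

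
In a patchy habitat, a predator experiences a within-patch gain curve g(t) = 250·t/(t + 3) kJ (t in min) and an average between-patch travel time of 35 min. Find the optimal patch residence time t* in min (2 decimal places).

10.25 min

Maximise g(t)/(T+t): set derivative to zero → g'(t)(T+t) = g(t).
g'(t) = 250·3/(t + 3)². Setting 250·3/(t+3)² = 250t/[(t+3)(35+t)] gives 3(35+t) = t(t+3), so t² = 3×35 = 105.
t* = √105 = 10.25 min.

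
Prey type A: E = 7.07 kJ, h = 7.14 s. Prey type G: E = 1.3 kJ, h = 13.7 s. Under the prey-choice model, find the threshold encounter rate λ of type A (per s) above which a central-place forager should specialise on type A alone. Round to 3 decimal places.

0.015 per s

Drop type G once their profitability E₂/h₂ falls below the rate achievable on type A alone: E₂/h₂ = λE₁/(1 + λh₁).
Solve for λ: λE₁h₂ = E₂(1 + λh₁) → λ(E₁h₂ − E₂h₁) = E₂ → λ = E₂/(E₁h₂ − E₂h₁).
λ = 1.3/(7.07×13.7 − 1.3×7.14) = 1.3/87.58 = 0.01484 per s.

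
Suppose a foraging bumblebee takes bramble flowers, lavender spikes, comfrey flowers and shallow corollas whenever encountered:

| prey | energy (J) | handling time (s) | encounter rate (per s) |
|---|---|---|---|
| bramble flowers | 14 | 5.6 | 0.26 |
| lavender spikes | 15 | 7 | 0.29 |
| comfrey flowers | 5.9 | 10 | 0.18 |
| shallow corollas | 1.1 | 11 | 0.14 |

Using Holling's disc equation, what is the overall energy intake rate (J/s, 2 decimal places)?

R = Σλ_iE_i / (1 + Σλ_ih_i)
Numerator: 0.26×14 + 0.29×15 + 0.18×5.9 + 0.14×1.1 = 9.206
Denominator: 1 + 0.26×5.6 + 0.29×7 + 0.18×10 + 0.14×11 = 7.826
R = 9.206/7.826 = 1.176 J/s

1.18 J/s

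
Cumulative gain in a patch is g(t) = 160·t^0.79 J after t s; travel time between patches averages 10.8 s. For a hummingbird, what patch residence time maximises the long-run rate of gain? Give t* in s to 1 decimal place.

Optimal t* satisfies g'(t*) = g(t*)/(T + t*).
g'(t) = 0.79·160·t^-0.21. Setting 0.79·160·t^-0.21 = 160·t^0.79/(10.8+t) gives 0.79(10.8+t) = t, so 0.21·t = 0.79×10.8.
t* = 0.79×10.8/0.21 = 40.63 s.

40.6 s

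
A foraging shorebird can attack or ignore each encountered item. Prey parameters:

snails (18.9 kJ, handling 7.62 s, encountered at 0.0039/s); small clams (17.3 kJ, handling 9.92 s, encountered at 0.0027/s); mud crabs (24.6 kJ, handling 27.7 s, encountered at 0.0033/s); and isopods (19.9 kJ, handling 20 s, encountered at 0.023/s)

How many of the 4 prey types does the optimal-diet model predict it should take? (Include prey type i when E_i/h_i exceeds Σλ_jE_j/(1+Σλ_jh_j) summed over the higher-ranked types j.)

E/h in descending order: snails 2.48, small clams 1.74, isopods 0.995, mud crabs 0.888 kJ/s. The optimal diet is the largest prefix of this list for which every included type satisfies E_i/h_i > R on the types above it.
Rate on top 1: 0.07158. small clams: 1.74 > 0.07158 → include.
Rate on top 2: 0.114. isopods: 0.995 > 0.114 → include.
Rate on top 3: 0.3812. mud crabs: 0.888 > 0.3812 → include.
Optimal diet: snails, small clams, isopods, mud crabs — 4 of 4 types.

4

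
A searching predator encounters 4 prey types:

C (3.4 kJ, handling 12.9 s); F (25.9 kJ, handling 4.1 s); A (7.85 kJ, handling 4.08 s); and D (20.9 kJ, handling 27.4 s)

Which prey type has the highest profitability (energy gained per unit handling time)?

F

In descending order of E/h:
F: 25.9/4.1 = 6.32 kJ/s
A: 7.85/4.08 = 1.92 kJ/s
D: 20.9/27.4 = 0.763 kJ/s
C: 3.4/12.9 = 0.264 kJ/s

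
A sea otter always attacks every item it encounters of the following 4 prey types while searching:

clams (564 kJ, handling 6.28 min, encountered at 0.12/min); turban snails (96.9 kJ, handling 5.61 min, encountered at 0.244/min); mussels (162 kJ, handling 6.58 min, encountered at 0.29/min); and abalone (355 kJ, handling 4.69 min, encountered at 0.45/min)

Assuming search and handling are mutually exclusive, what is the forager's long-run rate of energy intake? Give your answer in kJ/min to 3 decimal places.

41.738 kJ/min

Energy encountered per unit search time: 0.12×564 + 0.244×96.9 + 0.29×162 + 0.45×355 = 298.1 kJ/min.
Handling time per unit search time: 0.12×6.28 + 0.244×5.61 + 0.29×6.58 + 0.45×4.69 = 6.141.
Rate = 298.1/(1 + 6.141) = 41.74 kJ/min.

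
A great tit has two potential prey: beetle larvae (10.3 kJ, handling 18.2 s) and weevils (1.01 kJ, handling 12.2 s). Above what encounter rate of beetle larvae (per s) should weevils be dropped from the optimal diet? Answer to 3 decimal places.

0.009 per s

Drop weevils once their profitability E₂/h₂ falls below the rate achievable on beetle larvae alone: E₂/h₂ = λE₁/(1 + λh₁).
Solve for λ: λE₁h₂ = E₂(1 + λh₁) → λ(E₁h₂ − E₂h₁) = E₂ → λ = E₂/(E₁h₂ − E₂h₁).
λ = 1.01/(10.3×12.2 − 1.01×18.2) = 1.01/107.3 = 0.009415 per s.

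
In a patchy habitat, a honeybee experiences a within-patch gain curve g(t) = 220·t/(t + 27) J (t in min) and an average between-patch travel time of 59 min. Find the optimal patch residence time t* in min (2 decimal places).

39.91 min

Optimal t* satisfies g'(t*) = g(t*)/(T + t*).
g'(t) = 220·27/(t + 27)². Setting 220·27/(t+27)² = 220t/[(t+27)(59+t)] gives 27(59+t) = t(t+27), so t² = 27×59 = 1593.
t* = √1593 = 39.91 min.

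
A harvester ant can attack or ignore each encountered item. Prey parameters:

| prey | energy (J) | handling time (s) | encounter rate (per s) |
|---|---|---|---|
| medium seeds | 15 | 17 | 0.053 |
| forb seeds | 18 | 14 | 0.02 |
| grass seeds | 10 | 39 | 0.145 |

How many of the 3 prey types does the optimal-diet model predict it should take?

2

Rank by E/h (J/s): forb seeds 1.29, medium seeds 0.882, grass seeds 0.256. Include each in turn until the next type's E/h falls below the running intake rate.
Rate on top 1: 0.2812. medium seeds: 0.882 > 0.2812 → include.
Rate on top 2: 0.5296. grass seeds: 0.256 < 0.5296 → exclude; stop.
Optimal diet: forb seeds, medium seeds — 2 of 3 types.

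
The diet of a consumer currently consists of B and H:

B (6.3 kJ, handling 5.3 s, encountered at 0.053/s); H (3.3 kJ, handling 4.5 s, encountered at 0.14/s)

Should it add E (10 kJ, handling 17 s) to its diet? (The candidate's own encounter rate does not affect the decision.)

Yes

Intake rate on the current diet: R = (0.053×6.3 + 0.14×3.3) / (1 + 0.053×5.3 + 0.14×4.5) = 0.7959/1.911 = 0.4165 kJ/s.
E: E/h = 10/17 = 0.5882 kJ/s.
Since 0.5882 > R, including E increases the long-run rate.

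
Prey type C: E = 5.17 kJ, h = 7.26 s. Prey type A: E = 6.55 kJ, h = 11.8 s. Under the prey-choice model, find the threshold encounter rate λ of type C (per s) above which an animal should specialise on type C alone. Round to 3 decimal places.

At the threshold, the rate on type C alone equals the profitability of type A: λ·5.17/(1 + λ·7.26) = 6.55/11.8 = 0.5551.
Rearranging, λ(5.17 − 0.5551×7.26) = 0.5551, so λ = 0.5551/1.14 = 0.4869 per s.

0.487 per s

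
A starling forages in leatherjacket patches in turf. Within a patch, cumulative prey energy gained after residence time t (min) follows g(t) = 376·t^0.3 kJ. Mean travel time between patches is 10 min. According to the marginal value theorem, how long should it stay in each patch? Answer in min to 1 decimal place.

Maximise g(t)/(T+t): set derivative to zero → g'(t)(T+t) = g(t).
g'(t) = 0.3·376·t^-0.7. Setting 0.3·376·t^-0.7 = 376·t^0.3/(10+t) gives 0.3(10+t) = t, so 0.70·t = 0.3×10.
t* = 0.3×10/0.70 = 4.286 min.

4.3 min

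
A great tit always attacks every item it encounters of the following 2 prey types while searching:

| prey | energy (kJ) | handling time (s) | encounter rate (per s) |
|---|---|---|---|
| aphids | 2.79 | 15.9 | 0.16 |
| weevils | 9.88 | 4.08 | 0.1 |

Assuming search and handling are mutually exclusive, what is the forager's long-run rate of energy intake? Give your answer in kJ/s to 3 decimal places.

0.363 kJ/s

R = (0.16×2.79 + 0.1×9.88) / (1 + 0.16×15.9 + 0.1×4.08) = 1.434/3.952 = 0.363 kJ/s.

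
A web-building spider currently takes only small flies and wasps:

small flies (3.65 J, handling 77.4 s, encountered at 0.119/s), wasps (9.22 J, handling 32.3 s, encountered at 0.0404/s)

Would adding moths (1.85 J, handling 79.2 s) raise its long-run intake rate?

No

Intake rate on the current diet: R = (0.119×3.65 + 0.0404×9.22) / (1 + 0.119×77.4 + 0.0404×32.3) = 0.8068/11.52 = 0.07007 J/s.
Profitability of moths: 1.85/79.2 = 0.02336 J/s.
Since 0.02336 < R, time spent handling moths is better spent searching.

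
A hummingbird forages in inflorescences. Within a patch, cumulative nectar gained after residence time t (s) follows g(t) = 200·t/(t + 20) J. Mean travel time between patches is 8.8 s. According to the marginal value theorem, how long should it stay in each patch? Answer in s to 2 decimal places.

By the marginal value theorem, leave when the instantaneous gain rate g'(t) equals the habitat-wide average g(t)/(T + t).
g'(t) = 200·20/(t + 20)². Setting 200·20/(t+20)² = 200t/[(t+20)(8.8+t)] gives 20(8.8+t) = t(t+20), so t² = 20×8.8 = 176.
t* = √176 = 13.27 s.

13.27 s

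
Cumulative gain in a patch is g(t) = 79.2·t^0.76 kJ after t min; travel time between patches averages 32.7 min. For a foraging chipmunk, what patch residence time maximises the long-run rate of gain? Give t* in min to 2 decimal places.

103.55 min

Maximise g(t)/(T+t): set derivative to zero → g'(t)(T+t) = g(t).
g'(t) = 0.76·79.2·t^-0.24. Setting 0.76·79.2·t^-0.24 = 79.2·t^0.76/(32.7+t) gives 0.76(32.7+t) = t, so 0.24·t = 0.76×32.7.
t* = 0.76×32.7/0.24 = 103.6 min.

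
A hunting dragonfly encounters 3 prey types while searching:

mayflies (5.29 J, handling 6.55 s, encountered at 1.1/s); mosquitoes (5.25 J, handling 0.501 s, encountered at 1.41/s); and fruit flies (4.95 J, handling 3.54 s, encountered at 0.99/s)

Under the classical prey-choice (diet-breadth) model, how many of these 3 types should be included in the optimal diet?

1

E/h in descending order: mosquitoes 10.5, fruit flies 1.4, mayflies 0.808 J/s. The optimal diet is the largest prefix of this list for which every included type satisfies E_i/h_i > R on the types above it.
Rate on top 1: 4.338. fruit flies: 1.4 < 4.338 → exclude; stop.
Optimal diet: mosquitoes — 1 of 3 types.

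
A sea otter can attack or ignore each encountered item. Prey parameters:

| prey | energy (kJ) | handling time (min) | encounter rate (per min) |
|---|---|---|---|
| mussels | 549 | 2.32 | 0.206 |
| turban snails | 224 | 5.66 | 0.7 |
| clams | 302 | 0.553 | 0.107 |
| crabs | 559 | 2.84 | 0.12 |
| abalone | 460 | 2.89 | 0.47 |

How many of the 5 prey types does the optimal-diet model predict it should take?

4

Rank by E/h (kJ/min): clams 546, mussels 237, crabs 197, abalone 159, turban snails 39.6. Include each in turn until the next type's E/h falls below the running intake rate.
Rate on top 1: 30.51. mussels: 237 > 30.51 → include.
Rate on top 2: 94.6. crabs: 197 > 94.6 → include.
Rate on top 3: 113.2. abalone: 159 > 113.2 → include.
Rate on top 4: 132.5. turban snails: 39.6 < 132.5 → exclude; stop.
Optimal diet: clams, mussels, crabs, abalone — 4 of 5 types.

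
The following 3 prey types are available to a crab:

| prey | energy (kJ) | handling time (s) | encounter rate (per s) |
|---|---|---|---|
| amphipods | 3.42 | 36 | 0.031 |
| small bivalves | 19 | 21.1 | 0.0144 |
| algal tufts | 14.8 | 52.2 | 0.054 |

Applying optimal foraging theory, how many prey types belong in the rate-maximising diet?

Profitabilities (E/h, kJ/s): small bivalves 0.9, algal tufts 0.284, amphipods 0.095. Add prey in this order while the next type's profitability exceeds the intake rate on those already taken.
Rate on top 1: 0.2098. algal tufts: 0.284 > 0.2098 → include.
Rate on top 2: 0.2602. amphipods: 0.095 < 0.2602 → exclude; stop.
Optimal diet: small bivalves, algal tufts — 2 of 3 types.

2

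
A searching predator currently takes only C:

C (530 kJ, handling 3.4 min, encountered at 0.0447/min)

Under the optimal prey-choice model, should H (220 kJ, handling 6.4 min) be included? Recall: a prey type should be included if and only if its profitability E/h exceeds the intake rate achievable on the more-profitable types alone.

Current rate: (0.0447×530)/(1 + 0.0447×3.4) = 20.57 kJ/min.
H: E/h = 220/6.4 = 34.38 kJ/min.
Since 34.38 > R, including H increases the long-run rate.

Yes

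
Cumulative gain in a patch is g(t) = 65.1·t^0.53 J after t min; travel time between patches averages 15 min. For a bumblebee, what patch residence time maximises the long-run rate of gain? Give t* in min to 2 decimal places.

Optimal t* satisfies g'(t*) = g(t*)/(T + t*).
g'(t) = 0.53·65.1·t^-0.47. Setting 0.53·65.1·t^-0.47 = 65.1·t^0.53/(15+t) gives 0.53(15+t) = t, so 0.47·t = 0.53×15.
t* = 0.53×15/0.47 = 16.91 min.

16.91 min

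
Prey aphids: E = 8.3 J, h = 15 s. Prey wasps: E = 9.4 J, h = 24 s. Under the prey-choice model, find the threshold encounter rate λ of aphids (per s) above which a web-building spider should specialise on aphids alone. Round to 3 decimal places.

The zero-one rule: include wasps iff E₂/h₂ > λE₁/(1+λh₁). Equality gives the switch point.
λE₁h₂ = E₂ + λE₂h₁ ⇒ λ = E₂/(E₁h₂ − E₂h₁) = 9.4/(199.2 − 141) = 0.1615 per s.

0.162 per s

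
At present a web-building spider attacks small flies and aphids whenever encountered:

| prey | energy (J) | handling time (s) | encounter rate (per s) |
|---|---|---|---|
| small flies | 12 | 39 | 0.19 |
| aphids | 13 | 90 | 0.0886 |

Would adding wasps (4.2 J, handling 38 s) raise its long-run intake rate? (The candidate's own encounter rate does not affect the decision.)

Current rate: (0.19×12 + 0.0886×13)/(1 + 0.19×39 + 0.0886×90) = 0.2095 J/s.
wasps: E/h = 4.2/38 = 0.1105 J/s.
0.1105 < 0.2095, so adding wasps would lower the average — exclude it.

No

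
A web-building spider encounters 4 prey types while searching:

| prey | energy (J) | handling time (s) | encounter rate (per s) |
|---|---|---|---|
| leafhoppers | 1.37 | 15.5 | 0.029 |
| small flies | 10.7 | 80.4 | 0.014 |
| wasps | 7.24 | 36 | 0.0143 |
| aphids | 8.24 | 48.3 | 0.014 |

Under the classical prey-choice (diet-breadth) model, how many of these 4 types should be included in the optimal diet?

Profitabilities (E/h, J/s): wasps 0.201, aphids 0.171, small flies 0.133, leafhoppers 0.0884. Add prey in this order while the next type's profitability exceeds the intake rate on those already taken.
Rate on top 1: 0.06835. aphids: 0.171 > 0.06835 → include.
Rate on top 2: 0.09991. small flies: 0.133 > 0.09991 → include.
Rate on top 3: 0.1112. leafhoppers: 0.0884 < 0.1112 → exclude; stop.
Optimal diet: wasps, aphids, small flies — 3 of 4 types.

3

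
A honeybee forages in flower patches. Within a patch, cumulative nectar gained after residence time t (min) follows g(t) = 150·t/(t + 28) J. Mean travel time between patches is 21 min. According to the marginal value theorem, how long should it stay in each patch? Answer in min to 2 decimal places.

Maximise g(t)/(T+t): set derivative to zero → g'(t)(T+t) = g(t).
g'(t) = 150·28/(t + 28)². Setting 150·28/(t+28)² = 150t/[(t+28)(21+t)] gives 28(21+t) = t(t+28), so t² = 28×21 = 588.
t* = √588 = 24.25 min.

24.25 min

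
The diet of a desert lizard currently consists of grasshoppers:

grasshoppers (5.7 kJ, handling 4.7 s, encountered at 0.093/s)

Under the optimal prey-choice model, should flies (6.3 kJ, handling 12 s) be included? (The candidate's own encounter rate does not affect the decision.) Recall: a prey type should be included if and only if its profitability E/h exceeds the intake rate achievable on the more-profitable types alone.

Yes

Current rate: (0.093×5.7)/(1 + 0.093×4.7) = 0.3689 kJ/s.
Profitability of flies: 6.3/12 = 0.525 kJ/s.
Since 0.525 > R, including flies increases the long-run rate.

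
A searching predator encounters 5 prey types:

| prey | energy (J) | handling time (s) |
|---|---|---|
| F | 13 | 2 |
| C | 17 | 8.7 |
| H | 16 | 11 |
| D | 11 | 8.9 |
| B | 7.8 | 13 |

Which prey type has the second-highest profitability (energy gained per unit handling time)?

C

Profitability E/h (J/s): F = 13/2 = 6.5, C = 17/8.7 = 1.95, H = 16/11 = 1.45, D = 11/8.9 = 1.24, B = 7.8/13 = 0.6.
Ranked: F > C > H > D > B.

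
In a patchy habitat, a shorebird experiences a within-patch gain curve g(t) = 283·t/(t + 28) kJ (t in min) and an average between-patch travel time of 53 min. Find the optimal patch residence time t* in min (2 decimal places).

Optimal t* satisfies g'(t*) = g(t*)/(T + t*).
g'(t) = 283·28/(t + 28)². Setting 283·28/(t+28)² = 283t/[(t+28)(53+t)] gives 28(53+t) = t(t+28), so t² = 28×53 = 1484.
t* = √1484 = 38.52 min.

38.52 min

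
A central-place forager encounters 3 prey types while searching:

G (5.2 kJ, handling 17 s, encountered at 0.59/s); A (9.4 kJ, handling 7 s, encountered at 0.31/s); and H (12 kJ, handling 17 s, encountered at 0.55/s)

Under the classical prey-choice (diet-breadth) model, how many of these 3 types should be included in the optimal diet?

Rank by E/h (kJ/s): A 1.34, H 0.706, G 0.306. Include each in turn until the next type's E/h falls below the running intake rate.
Rate on top 1: 0.9192. H: 0.706 < 0.9192 → exclude; stop.
Optimal diet: A — 1 of 3 types.

1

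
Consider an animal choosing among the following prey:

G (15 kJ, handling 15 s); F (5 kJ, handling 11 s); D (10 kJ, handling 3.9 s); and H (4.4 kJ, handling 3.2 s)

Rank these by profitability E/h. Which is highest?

D

Profitability E/h (kJ/s): G = 15/15 = 1, F = 5/11 = 0.455, D = 10/3.9 = 2.56, H = 4.4/3.2 = 1.38.
Ranked: D > H > G > F.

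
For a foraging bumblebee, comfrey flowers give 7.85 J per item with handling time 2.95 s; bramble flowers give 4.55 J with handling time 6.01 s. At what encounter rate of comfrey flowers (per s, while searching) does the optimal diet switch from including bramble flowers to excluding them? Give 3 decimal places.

0.135 per s

The zero-one rule: include bramble flowers iff E₂/h₂ > λE₁/(1+λh₁). Equality gives the switch point.
λE₁h₂ = E₂ + λE₂h₁ ⇒ λ = E₂/(E₁h₂ − E₂h₁) = 4.55/(47.18 − 13.42) = 0.1348 per s.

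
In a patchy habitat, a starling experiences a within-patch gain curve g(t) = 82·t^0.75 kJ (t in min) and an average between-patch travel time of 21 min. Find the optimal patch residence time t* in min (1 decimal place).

63.0 min

Optimal t* satisfies g'(t*) = g(t*)/(T + t*).
g'(t) = 0.75·82·t^-0.25. Setting 0.75·82·t^-0.25 = 82·t^0.75/(21+t) gives 0.75(21+t) = t, so 0.25·t = 0.75×21.
t* = 0.75×21/0.25 = 63 min.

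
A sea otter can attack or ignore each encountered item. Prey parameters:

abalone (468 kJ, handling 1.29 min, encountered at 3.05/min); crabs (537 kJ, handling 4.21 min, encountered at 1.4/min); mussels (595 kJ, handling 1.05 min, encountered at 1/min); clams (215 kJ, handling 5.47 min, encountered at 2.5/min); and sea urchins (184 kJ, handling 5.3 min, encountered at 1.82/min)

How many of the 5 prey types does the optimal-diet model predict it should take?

E/h in descending order: mussels 567, abalone 363, crabs 128, clams 39.3, sea urchins 34.7 kJ/min. The optimal diet is the largest prefix of this list for which every included type satisfies E_i/h_i > R on the types above it.
Rate on top 1: 290.2. abalone: 363 > 290.2 → include.
Rate on top 2: 337.9. crabs: 128 < 337.9 → exclude; stop.
Optimal diet: mussels, abalone — 2 of 5 types.

2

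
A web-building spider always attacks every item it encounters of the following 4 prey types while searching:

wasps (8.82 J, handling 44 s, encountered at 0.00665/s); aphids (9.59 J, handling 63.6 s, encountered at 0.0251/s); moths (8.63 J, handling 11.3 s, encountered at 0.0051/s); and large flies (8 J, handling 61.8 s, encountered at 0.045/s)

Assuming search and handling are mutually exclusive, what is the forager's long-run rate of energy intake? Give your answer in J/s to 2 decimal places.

R = (0.00665×8.82 + 0.0251×9.59 + 0.0051×8.63 + 0.045×8) / (1 + 0.00665×44 + 0.0251×63.6 + 0.0051×11.3 + 0.045×61.8) = 0.7034/5.728 = 0.1228 J/s.

0.12 J/s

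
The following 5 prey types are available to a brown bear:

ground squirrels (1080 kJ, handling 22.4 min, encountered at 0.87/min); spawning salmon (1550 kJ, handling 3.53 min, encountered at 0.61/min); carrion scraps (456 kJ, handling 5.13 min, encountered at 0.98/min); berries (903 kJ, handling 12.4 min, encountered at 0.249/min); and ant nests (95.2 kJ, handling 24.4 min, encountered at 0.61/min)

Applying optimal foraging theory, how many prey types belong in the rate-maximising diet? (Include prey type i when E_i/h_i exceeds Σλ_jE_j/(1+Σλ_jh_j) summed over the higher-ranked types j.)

E/h in descending order: spawning salmon 439, carrion scraps 88.9, berries 72.8, ground squirrels 48.2, ant nests 3.9 kJ/min. The optimal diet is the largest prefix of this list for which every included type satisfies E_i/h_i > R on the types above it.
Rate on top 1: 299.8. carrion scraps: 88.9 < 299.8 → exclude; stop.
Optimal diet: spawning salmon — 1 of 5 types.

1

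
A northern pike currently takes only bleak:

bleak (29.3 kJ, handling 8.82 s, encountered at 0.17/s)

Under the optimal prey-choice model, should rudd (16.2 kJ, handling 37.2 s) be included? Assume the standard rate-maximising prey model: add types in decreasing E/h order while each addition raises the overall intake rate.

Intake rate on the current diet: R = (0.17×29.3) / (1 + 0.17×8.82) = 4.981/2.499 = 1.993 kJ/s.
Profitability of rudd: 16.2/37.2 = 0.4355 kJ/s.
Since 0.4355 < R, time spent handling rudd is better spent searching.

No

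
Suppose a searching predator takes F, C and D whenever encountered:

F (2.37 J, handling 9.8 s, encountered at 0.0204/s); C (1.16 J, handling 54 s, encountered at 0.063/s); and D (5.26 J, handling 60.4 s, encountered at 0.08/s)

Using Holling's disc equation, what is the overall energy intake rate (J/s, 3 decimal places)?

R = Σλ_iE_i / (1 + Σλ_ih_i)
Numerator: 0.0204×2.37 + 0.063×1.16 + 0.08×5.26 = 0.5422
Denominator: 1 + 0.0204×9.8 + 0.063×54 + 0.08×60.4 = 9.434
R = 0.5422/9.434 = 0.05748 J/s

0.057 J/s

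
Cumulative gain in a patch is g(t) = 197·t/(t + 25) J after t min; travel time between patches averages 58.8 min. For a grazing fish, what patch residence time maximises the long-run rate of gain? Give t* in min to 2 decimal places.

Optimal t* satisfies g'(t*) = g(t*)/(T + t*).
g'(t) = 197·25/(t + 25)². Setting 197·25/(t+25)² = 197t/[(t+25)(58.8+t)] gives 25(58.8+t) = t(t+25), so t² = 25×58.8 = 1470.
t* = √1470 = 38.34 min.

38.34 min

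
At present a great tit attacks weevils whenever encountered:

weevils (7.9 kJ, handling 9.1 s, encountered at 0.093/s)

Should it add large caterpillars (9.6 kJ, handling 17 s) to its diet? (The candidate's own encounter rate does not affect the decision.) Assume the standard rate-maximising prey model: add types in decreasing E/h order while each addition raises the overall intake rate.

Intake rate on the current diet: R = (0.093×7.9) / (1 + 0.093×9.1) = 0.7347/1.846 = 0.3979 kJ/s.
large caterpillars: E/h = 9.6/17 = 0.5647 kJ/s.
0.5647 > 0.3979, so adding large caterpillars raises the average — include it.

Yes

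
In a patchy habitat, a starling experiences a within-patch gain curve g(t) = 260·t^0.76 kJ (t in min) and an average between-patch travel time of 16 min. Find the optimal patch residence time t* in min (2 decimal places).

50.67 min

By the marginal value theorem, leave when the instantaneous gain rate g'(t) equals the habitat-wide average g(t)/(T + t).
g'(t) = 0.76·260·t^-0.24. Setting 0.76·260·t^-0.24 = 260·t^0.76/(16+t) gives 0.76(16+t) = t, so 0.24·t = 0.76×16.
t* = 0.76×16/0.24 = 50.67 min.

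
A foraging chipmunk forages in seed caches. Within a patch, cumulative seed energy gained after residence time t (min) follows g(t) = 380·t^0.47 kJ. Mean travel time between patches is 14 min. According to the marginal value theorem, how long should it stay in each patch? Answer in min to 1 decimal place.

12.4 min

Optimal t* satisfies g'(t*) = g(t*)/(T + t*).
g'(t) = 0.47·380·t^-0.53. Setting 0.47·380·t^-0.53 = 380·t^0.47/(14+t) gives 0.47(14+t) = t, so 0.53·t = 0.47×14.
t* = 0.47×14/0.53 = 12.42 min.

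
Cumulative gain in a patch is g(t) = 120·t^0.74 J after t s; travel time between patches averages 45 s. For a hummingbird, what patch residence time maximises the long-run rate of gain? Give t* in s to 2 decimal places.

By the marginal value theorem, leave when the instantaneous gain rate g'(t) equals the habitat-wide average g(t)/(T + t).
g'(t) = 0.74·120·t^-0.26. Setting 0.74·120·t^-0.26 = 120·t^0.74/(45+t) gives 0.74(45+t) = t, so 0.26·t = 0.74×45.
t* = 0.74×45/0.26 = 128.1 s.

128.08 s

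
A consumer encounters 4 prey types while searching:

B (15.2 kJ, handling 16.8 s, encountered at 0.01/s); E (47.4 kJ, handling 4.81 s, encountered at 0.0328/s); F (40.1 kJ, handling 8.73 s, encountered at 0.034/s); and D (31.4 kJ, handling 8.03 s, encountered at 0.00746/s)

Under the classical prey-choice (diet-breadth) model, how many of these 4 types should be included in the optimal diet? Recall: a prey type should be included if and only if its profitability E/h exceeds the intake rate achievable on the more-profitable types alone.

Profitabilities (E/h, kJ/s): E 9.85, F 4.59, D 3.91, B 0.905. Add prey in this order while the next type's profitability exceeds the intake rate on those already taken.
Rate on top 1: 1.343. F: 4.59 > 1.343 → include.
Rate on top 2: 2.006. D: 3.91 > 2.006 → include.
Rate on top 3: 2.081. B: 0.905 < 2.081 → exclude; stop.
Optimal diet: E, F, D — 3 of 4 types.

3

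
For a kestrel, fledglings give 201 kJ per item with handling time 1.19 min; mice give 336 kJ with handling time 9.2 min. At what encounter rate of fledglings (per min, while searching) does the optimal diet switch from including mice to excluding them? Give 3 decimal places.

0.232 per min

Drop mice once their profitability E₂/h₂ falls below the rate achievable on fledglings alone: E₂/h₂ = λE₁/(1 + λh₁).
Solve for λ: λE₁h₂ = E₂(1 + λh₁) → λ(E₁h₂ − E₂h₁) = E₂ → λ = E₂/(E₁h₂ − E₂h₁).
λ = 336/(201×9.2 − 336×1.19) = 336/1449 = 0.2318 per min.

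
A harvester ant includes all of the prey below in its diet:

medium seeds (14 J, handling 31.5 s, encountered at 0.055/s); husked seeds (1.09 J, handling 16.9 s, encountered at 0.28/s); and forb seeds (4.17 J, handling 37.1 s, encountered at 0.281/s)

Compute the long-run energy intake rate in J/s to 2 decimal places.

R = (0.055×14 + 0.28×1.09 + 0.281×4.17) / (1 + 0.055×31.5 + 0.28×16.9 + 0.281×37.1) = 2.247/17.89 = 0.1256 J/s.

0.13 J/s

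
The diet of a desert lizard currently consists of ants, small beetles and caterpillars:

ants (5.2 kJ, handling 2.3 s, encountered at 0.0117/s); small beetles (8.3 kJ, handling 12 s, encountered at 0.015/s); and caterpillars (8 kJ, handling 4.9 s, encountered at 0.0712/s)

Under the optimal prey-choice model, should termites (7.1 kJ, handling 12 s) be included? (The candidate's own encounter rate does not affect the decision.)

Current rate: (0.0117×5.2 + 0.015×8.3 + 0.0712×8)/(1 + 0.0117×2.3 + 0.015×12 + 0.0712×4.9) = 0.4852 kJ/s.
termites: E/h = 7.1/12 = 0.5917 kJ/s.
0.5917 > 0.4852, so adding termites raises the average — include it.

Yes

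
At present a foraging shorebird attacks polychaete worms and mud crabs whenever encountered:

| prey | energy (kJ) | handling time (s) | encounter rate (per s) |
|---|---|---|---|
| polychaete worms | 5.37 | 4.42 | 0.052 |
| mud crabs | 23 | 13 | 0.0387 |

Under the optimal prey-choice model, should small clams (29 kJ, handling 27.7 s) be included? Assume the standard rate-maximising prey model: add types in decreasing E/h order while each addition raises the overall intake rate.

On polychaete worms and mud crabs alone, R = ΣλE/(1+Σλh) = 1.169/1.733 = 0.6748 kJ/s.
Profitability of small clams: 29/27.7 = 1.047 kJ/s.
1.047 > 0.6748, so adding small clams raises the average — include it.

Yes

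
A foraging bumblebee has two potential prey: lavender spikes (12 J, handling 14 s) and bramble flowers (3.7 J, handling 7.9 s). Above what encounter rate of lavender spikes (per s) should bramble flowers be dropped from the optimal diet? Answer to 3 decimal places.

0.086 per s

At the threshold, the rate on lavender spikes alone equals the profitability of bramble flowers: λ·12/(1 + λ·14) = 3.7/7.9 = 0.4684.
Rearranging, λ(12 − 0.4684×14) = 0.4684, so λ = 0.4684/5.443 = 0.08605 per s.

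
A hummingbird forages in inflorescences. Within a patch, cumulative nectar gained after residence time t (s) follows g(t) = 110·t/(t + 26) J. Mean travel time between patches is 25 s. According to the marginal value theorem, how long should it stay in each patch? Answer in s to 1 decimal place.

Optimal t* satisfies g'(t*) = g(t*)/(T + t*).
g'(t) = 110·26/(t + 26)². Setting 110·26/(t+26)² = 110t/[(t+26)(25+t)] gives 26(25+t) = t(t+26), so t² = 26×25 = 650.
t* = √650 = 25.5 s.

25.5 s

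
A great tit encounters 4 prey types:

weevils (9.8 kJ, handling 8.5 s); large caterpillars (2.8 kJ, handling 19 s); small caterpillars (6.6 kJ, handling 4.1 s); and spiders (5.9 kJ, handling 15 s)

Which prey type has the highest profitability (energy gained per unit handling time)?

Profitability E/h (kJ/s): weevils = 9.8/8.5 = 1.15, large caterpillars = 2.8/19 = 0.147, small caterpillars = 6.6/4.1 = 1.61, spiders = 5.9/15 = 0.393.
Ranked: small caterpillars > weevils > spiders > large caterpillars.

small caterpillars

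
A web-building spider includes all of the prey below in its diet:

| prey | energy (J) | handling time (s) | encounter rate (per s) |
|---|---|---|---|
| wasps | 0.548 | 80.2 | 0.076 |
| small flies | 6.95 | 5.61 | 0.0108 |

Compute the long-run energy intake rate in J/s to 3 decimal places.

0.016 J/s

Energy encountered per unit search time: 0.076×0.548 + 0.0108×6.95 = 0.1167 J/s.
Handling time per unit search time: 0.076×80.2 + 0.0108×5.61 = 6.156.
Rate = 0.1167/(1 + 6.156) = 0.01631 J/s.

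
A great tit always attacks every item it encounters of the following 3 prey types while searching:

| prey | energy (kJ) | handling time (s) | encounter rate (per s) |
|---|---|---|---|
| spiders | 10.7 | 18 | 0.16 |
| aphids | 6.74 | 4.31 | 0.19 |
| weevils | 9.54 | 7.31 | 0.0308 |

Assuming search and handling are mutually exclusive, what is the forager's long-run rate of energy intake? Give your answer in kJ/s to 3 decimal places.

0.667 kJ/s

R = Σλ_iE_i / (1 + Σλ_ih_i)
Numerator: 0.16×10.7 + 0.19×6.74 + 0.0308×9.54 = 3.286
Denominator: 1 + 0.16×18 + 0.19×4.31 + 0.0308×7.31 = 4.924
R = 3.286/4.924 = 0.6674 kJ/s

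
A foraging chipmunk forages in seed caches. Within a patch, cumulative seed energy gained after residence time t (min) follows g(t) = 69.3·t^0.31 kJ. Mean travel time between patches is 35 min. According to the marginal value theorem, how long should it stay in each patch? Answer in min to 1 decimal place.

15.7 min

Maximise g(t)/(T+t): set derivative to zero → g'(t)(T+t) = g(t).
g'(t) = 0.31·69.3·t^-0.69. Setting 0.31·69.3·t^-0.69 = 69.3·t^0.31/(35+t) gives 0.31(35+t) = t, so 0.69·t = 0.31×35.
t* = 0.31×35/0.69 = 15.72 min.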